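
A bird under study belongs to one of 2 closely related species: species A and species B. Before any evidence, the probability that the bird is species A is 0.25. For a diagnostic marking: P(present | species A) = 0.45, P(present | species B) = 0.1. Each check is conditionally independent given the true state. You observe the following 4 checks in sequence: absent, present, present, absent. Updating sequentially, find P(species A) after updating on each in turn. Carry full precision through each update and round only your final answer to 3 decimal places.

0.716

Each posterior becomes the prior for the next update.
After 'absent': P(species A) = 0.55·0.2500 / (0.55·0.2500 + 0.9·0.7500) ≈ 0.1692
After 'present': P(species A) = 0.45·0.1692 / (0.45·0.1692 + 0.1·0.8308) ≈ 0.4783
After 'present': P(species A) = 0.45·0.4783 / (0.45·0.4783 + 0.1·0.5217) ≈ 0.8049
After 'absent': P(species A) = 0.55·0.8049 / (0.55·0.8049 + 0.9·0.1951) ≈ 0.7160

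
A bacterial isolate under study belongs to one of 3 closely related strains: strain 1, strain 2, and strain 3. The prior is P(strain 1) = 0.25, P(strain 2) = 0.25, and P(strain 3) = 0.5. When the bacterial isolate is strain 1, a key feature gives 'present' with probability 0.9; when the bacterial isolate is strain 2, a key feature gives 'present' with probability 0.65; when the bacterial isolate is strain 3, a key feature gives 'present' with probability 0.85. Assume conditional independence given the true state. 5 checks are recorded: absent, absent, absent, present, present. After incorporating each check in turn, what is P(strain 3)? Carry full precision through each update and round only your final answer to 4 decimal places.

0.2049

After 'absent': normaliser = 0.1·0.2500 + 0.35·0.2500 + 0.15·0.5000; P(strain 1) ≈ 0.1333, P(strain 2) ≈ 0.4667, P(strain 3) ≈ 0.4000
After 'absent': normaliser = 0.1·0.1333 + 0.35·0.4667 + 0.15·0.4000; P(strain 1) ≈ 0.0563, P(strain 2) ≈ 0.6901, P(strain 3) ≈ 0.2535
After 'absent': normaliser = 0.1·0.0563 + 0.35·0.6901 + 0.15·0.2535; P(strain 1) ≈ 0.0198, P(strain 2) ≈ 0.8469, P(strain 3) ≈ 0.1333
After 'present': normaliser = 0.9·0.0198 + 0.65·0.8469 + 0.85·0.1333; P(strain 1) ≈ 0.0261, P(strain 2) ≈ 0.8076, P(strain 3) ≈ 0.1663
After 'present': normaliser = 0.9·0.0261 + 0.65·0.8076 + 0.85·0.1663; P(strain 1) ≈ 0.0340, P(strain 2) ≈ 0.7611, P(strain 3) ≈ 0.2049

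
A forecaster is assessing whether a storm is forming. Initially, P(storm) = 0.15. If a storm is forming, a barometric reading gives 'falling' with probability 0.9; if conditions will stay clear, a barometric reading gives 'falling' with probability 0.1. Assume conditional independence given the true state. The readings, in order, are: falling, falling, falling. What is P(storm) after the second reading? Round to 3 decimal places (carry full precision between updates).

After 'falling': P(storm) = 0.9·0.1500 / (0.9·0.1500 + 0.1·0.8500) ≈ 0.6136
After 'falling': P(storm) = 0.9·0.6136 / (0.9·0.6136 + 0.1·0.3864) ≈ 0.9346

0.935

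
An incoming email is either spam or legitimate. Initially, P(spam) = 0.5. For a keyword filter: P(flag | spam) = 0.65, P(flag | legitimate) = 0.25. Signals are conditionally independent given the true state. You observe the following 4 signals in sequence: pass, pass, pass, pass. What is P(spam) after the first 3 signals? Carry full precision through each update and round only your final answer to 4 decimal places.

0.0923

Apply Bayes' rule sequentially, carrying P(spam) forward.
After 'pass': P(spam) = 0.35·0.5000 / (0.35·0.5000 + 0.75·0.5000) ≈ 0.3182
After 'pass': P(spam) = 0.35·0.3182 / (0.35·0.3182 + 0.75·0.6818) ≈ 0.1788
After 'pass': P(spam) = 0.35·0.1788 / (0.35·0.1788 + 0.75·0.8212) ≈ 0.0923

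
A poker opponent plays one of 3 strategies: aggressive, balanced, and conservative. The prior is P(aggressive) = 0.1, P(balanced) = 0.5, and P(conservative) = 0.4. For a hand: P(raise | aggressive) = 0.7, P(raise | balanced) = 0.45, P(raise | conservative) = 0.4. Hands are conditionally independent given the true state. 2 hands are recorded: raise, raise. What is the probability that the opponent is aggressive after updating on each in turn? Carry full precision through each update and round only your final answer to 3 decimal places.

Each posterior becomes the prior for the next update.
After 'raise': normaliser = 0.7·0.1000 + 0.45·0.5000 + 0.4·0.4000; P(aggressive) ≈ 0.1538, P(balanced) ≈ 0.4945, P(conservative) ≈ 0.3516
After 'raise': normaliser = 0.7·0.1538 + 0.45·0.4945 + 0.4·0.3516; P(aggressive) ≈ 0.2287, P(balanced) ≈ 0.4726, P(conservative) ≈ 0.2987

0.229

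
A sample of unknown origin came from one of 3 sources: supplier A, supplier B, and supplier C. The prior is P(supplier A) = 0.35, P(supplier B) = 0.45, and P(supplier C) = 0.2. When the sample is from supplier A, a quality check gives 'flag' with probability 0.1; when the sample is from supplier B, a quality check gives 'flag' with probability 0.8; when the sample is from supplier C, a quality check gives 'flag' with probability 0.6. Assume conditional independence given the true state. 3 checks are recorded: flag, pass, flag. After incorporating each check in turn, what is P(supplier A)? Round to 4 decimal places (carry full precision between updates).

0.0352

After 'flag': normaliser = 0.1·0.3500 + 0.8·0.4500 + 0.6·0.2000; P(supplier A) ≈ 0.0680, P(supplier B) ≈ 0.6990, P(supplier C) ≈ 0.2330
After 'pass': normaliser = 0.9·0.0680 + 0.2·0.6990 + 0.4·0.2330; P(supplier A) ≈ 0.2079, P(supplier B) ≈ 0.4752, P(supplier C) ≈ 0.3168
After 'flag': normaliser = 0.1·0.2079 + 0.8·0.4752 + 0.6·0.3168; P(supplier A) ≈ 0.0352, P(supplier B) ≈ 0.6432, P(supplier C) ≈ 0.3216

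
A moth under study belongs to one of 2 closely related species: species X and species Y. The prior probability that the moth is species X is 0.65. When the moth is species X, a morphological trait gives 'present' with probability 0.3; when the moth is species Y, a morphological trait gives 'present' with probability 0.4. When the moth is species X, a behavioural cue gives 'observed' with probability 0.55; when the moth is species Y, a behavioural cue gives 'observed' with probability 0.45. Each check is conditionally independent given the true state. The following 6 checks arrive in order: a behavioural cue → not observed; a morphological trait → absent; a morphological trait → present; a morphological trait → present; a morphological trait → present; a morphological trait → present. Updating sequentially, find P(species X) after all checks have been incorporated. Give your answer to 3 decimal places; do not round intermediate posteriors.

0.359

After a behavioural cue='not observed': P(species X) = 0.45·0.6500 / (0.45·0.6500 + 0.55·0.3500) ≈ 0.6031
After a morphological trait='absent': P(species X) = 0.7·0.6031 / (0.7·0.6031 + 0.6·0.3969) ≈ 0.6393
After a morphological trait='present': P(species X) = 0.3·0.6393 / (0.3·0.6393 + 0.4·0.3607) ≈ 0.5707
After a morphological trait='present': P(species X) = 0.3·0.5707 / (0.3·0.5707 + 0.4·0.4293) ≈ 0.4993
After a morphological trait='present': P(species X) = 0.3·0.4993 / (0.3·0.4993 + 0.4·0.5007) ≈ 0.4279
After a morphological trait='present': P(species X) = 0.3·0.4279 / (0.3·0.4279 + 0.4·0.5721) ≈ 0.3593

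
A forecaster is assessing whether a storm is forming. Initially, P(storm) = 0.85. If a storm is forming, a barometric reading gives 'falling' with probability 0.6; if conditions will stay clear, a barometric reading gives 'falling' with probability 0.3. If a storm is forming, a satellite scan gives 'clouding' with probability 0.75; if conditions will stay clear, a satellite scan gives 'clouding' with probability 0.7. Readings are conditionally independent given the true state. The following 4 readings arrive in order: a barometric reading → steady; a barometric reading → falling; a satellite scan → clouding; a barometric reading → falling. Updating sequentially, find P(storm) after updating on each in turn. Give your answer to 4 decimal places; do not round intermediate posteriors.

0.9328

After a barometric reading='steady': P(storm) = 0.4·0.8500 / (0.4·0.8500 + 0.7·0.1500) ≈ 0.7640
After a barometric reading='falling': P(storm) = 0.6·0.7640 / (0.6·0.7640 + 0.3·0.2360) ≈ 0.8662
After a satellite scan='clouding': P(storm) = 0.75·0.8662 / (0.75·0.8662 + 0.7·0.1338) ≈ 0.8740
After a barometric reading='falling': P(storm) = 0.6·0.8740 / (0.6·0.8740 + 0.3·0.1260) ≈ 0.9328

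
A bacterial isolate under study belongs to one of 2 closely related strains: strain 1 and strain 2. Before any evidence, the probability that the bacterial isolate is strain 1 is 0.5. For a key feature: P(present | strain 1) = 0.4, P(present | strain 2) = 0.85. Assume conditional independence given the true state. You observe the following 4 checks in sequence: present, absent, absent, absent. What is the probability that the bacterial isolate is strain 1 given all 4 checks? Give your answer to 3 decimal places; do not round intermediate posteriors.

0.968

Apply Bayes' rule sequentially, carrying P(strain 1) forward.
After 'present': P(strain 1) = 0.4·0.5000 / (0.4·0.5000 + 0.85·0.5000) ≈ 0.3200
After 'absent': P(strain 1) = 0.6·0.3200 / (0.6·0.3200 + 0.15·0.6800) ≈ 0.6531
After 'absent': P(strain 1) = 0.6·0.6531 / (0.6·0.6531 + 0.15·0.3469) ≈ 0.8828
After 'absent': P(strain 1) = 0.6·0.8828 / (0.6·0.8828 + 0.15·0.1172) ≈ 0.9679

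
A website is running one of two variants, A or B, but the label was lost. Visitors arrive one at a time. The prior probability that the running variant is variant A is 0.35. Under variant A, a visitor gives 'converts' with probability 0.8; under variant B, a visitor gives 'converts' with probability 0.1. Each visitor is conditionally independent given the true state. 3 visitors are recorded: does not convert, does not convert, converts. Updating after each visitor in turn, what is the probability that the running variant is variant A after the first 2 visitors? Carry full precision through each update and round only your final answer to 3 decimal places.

0.026

After 'does not convert': P(A) = 0.2·0.3500 / (0.2·0.3500 + 0.9·0.6500) ≈ 0.1069
After 'does not convert': P(A) = 0.2·0.1069 / (0.2·0.1069 + 0.9·0.8931) ≈ 0.0259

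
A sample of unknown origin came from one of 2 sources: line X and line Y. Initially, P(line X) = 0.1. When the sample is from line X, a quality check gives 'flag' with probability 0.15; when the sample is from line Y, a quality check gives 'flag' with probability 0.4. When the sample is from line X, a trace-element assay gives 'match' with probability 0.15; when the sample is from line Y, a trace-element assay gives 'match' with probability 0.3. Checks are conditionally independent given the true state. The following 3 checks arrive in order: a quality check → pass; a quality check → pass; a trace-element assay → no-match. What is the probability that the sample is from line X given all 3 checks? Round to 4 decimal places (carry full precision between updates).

Each posterior becomes the prior for the next update.
After a quality check='pass': P(line X) = 0.85·0.1000 / (0.85·0.1000 + 0.6·0.9000) ≈ 0.1360
After a quality check='pass': P(line X) = 0.85·0.1360 / (0.85·0.1360 + 0.6·0.8640) ≈ 0.1823
After a trace-element assay='no-match': P(line X) = 0.85·0.1823 / (0.85·0.1823 + 0.7·0.8177) ≈ 0.2131

0.2131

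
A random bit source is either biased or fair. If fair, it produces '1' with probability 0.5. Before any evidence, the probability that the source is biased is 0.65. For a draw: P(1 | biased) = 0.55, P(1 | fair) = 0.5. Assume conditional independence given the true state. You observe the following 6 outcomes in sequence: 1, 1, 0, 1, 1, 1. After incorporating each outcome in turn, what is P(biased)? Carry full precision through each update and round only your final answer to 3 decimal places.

0.729

After '1': P(biased) = 0.55·0.6500 / (0.55·0.6500 + 0.5·0.3500) ≈ 0.6714
After '1': P(biased) = 0.55·0.6714 / (0.55·0.6714 + 0.5·0.3286) ≈ 0.6920
After '0': P(biased) = 0.45·0.6920 / (0.45·0.6920 + 0.5·0.3080) ≈ 0.6691
After '1': P(biased) = 0.55·0.6691 / (0.55·0.6691 + 0.5·0.3309) ≈ 0.6899
After '1': P(biased) = 0.55·0.6899 / (0.55·0.6899 + 0.5·0.3101) ≈ 0.7099
After '1': P(biased) = 0.55·0.7099 / (0.55·0.7099 + 0.5·0.2901) ≈ 0.7291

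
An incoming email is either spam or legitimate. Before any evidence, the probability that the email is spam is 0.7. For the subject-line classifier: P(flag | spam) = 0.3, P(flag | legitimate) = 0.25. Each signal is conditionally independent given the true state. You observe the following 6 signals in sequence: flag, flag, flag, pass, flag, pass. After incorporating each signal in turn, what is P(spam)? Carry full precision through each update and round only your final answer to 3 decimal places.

After 'flag': P(spam) = 0.3·0.7000 / (0.3·0.7000 + 0.25·0.3000) ≈ 0.7368
After 'flag': P(spam) = 0.3·0.7368 / (0.3·0.7368 + 0.25·0.2632) ≈ 0.7706
After 'flag': P(spam) = 0.3·0.7706 / (0.3·0.7706 + 0.25·0.2294) ≈ 0.8013
After 'pass': P(spam) = 0.7·0.8013 / (0.7·0.8013 + 0.75·0.1987) ≈ 0.7901
After 'flag': P(spam) = 0.3·0.7901 / (0.3·0.7901 + 0.25·0.2099) ≈ 0.8187
After 'pass': P(spam) = 0.7·0.8187 / (0.7·0.8187 + 0.75·0.1813) ≈ 0.8082

0.808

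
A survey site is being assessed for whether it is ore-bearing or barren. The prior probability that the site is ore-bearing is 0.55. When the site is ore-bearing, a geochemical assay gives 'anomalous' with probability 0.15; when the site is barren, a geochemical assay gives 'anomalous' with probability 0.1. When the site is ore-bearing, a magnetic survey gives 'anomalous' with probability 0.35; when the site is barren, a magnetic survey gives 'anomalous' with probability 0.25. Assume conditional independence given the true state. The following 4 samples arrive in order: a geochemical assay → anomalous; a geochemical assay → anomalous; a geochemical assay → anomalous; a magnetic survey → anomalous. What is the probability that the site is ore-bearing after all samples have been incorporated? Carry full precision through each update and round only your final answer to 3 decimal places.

0.852

Each posterior becomes the prior for the next update.
After a geochemical assay='anomalous': P(ore) = 0.15·0.5500 / (0.15·0.5500 + 0.1·0.4500) ≈ 0.6471
After a geochemical assay='anomalous': P(ore) = 0.15·0.6471 / (0.15·0.6471 + 0.1·0.3529) ≈ 0.7333
After a geochemical assay='anomalous': P(ore) = 0.15·0.7333 / (0.15·0.7333 + 0.1·0.2667) ≈ 0.8049
After a magnetic survey='anomalous': P(ore) = 0.35·0.8049 / (0.35·0.8049 + 0.25·0.1951) ≈ 0.8524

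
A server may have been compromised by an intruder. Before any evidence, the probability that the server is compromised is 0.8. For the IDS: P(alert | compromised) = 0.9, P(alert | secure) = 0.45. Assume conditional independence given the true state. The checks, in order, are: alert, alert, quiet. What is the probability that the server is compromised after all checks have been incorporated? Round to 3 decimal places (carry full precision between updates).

After 'alert': P(compromised) = 0.9·0.8000 / (0.9·0.8000 + 0.45·0.2000) ≈ 0.8889
After 'alert': P(compromised) = 0.9·0.8889 / (0.9·0.8889 + 0.45·0.1111) ≈ 0.9412
After 'quiet': P(compromised) = 0.1·0.9412 / (0.1·0.9412 + 0.55·0.0588) ≈ 0.7442

0.744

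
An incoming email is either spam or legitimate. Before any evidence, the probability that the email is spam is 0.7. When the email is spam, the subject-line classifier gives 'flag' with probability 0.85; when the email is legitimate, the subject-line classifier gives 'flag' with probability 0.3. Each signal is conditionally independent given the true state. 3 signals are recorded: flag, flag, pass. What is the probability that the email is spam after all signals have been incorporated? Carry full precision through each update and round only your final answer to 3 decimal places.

0.801

After 'flag': P(spam) = 0.85·0.7000 / (0.85·0.7000 + 0.3·0.3000) ≈ 0.8686
After 'flag': P(spam) = 0.85·0.8686 / (0.85·0.8686 + 0.3·0.1314) ≈ 0.9493
After 'pass': P(spam) = 0.15·0.9493 / (0.15·0.9493 + 0.7·0.0507) ≈ 0.8006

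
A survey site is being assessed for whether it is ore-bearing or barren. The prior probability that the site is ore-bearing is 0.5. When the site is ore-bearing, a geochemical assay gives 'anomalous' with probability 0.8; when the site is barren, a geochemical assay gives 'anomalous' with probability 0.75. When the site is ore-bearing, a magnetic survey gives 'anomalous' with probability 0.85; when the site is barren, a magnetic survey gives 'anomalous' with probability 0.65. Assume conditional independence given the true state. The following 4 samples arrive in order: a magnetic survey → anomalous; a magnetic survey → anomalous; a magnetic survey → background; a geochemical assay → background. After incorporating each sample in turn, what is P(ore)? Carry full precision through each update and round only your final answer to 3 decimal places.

Apply Bayes' rule sequentially, carrying P(ore) forward.
After a magnetic survey='anomalous': P(ore) = 0.85·0.5000 / (0.85·0.5000 + 0.65·0.5000) ≈ 0.5667
After a magnetic survey='anomalous': P(ore) = 0.85·0.5667 / (0.85·0.5667 + 0.65·0.4333) ≈ 0.6310
After a magnetic survey='background': P(ore) = 0.15·0.6310 / (0.15·0.6310 + 0.35·0.3690) ≈ 0.4229
After a geochemical assay='background': P(ore) = 0.2·0.4229 / (0.2·0.4229 + 0.25·0.5771) ≈ 0.3696

0.370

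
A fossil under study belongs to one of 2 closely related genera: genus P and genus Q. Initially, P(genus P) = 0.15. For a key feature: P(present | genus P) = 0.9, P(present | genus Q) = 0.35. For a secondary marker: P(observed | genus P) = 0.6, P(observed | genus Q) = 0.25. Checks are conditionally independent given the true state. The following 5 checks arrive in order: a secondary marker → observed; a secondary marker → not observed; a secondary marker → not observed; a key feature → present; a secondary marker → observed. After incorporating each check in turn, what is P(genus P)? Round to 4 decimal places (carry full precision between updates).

0.4264

After a secondary marker='observed': P(genus P) = 0.6·0.1500 / (0.6·0.1500 + 0.25·0.8500) ≈ 0.2975
After a secondary marker='not observed': P(genus P) = 0.4·0.2975 / (0.4·0.2975 + 0.75·0.7025) ≈ 0.1843
After a secondary marker='not observed': P(genus P) = 0.4·0.1843 / (0.4·0.1843 + 0.75·0.8157) ≈ 0.1075
After a key feature='present': P(genus P) = 0.9·0.1075 / (0.9·0.1075 + 0.35·0.8925) ≈ 0.2365
After a secondary marker='observed': P(genus P) = 0.6·0.2365 / (0.6·0.2365 + 0.25·0.7635) ≈ 0.4264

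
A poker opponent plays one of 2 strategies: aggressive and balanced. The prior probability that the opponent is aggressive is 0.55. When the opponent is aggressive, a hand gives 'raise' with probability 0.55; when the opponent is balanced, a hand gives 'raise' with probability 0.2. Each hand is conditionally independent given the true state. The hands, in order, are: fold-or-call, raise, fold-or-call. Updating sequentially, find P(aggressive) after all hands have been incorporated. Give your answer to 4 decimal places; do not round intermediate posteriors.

After 'fold-or-call': P(aggressive) = 0.45·0.5500 / (0.45·0.5500 + 0.8·0.4500) ≈ 0.4074
After 'raise': P(aggressive) = 0.55·0.4074 / (0.55·0.4074 + 0.2·0.5926) ≈ 0.6541
After 'fold-or-call': P(aggressive) = 0.45·0.6541 / (0.45·0.6541 + 0.8·0.3459) ≈ 0.5154

0.5154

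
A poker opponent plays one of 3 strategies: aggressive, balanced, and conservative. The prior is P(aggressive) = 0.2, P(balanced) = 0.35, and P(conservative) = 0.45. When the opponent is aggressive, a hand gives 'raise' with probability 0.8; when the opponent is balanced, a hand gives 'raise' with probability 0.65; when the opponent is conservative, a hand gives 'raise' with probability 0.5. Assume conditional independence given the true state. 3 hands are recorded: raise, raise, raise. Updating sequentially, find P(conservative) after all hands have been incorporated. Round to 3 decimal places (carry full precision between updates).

Each posterior becomes the prior for the next update.
After 'raise': normaliser = 0.8·0.2000 + 0.65·0.3500 + 0.5·0.4500; P(aggressive) ≈ 0.2612, P(balanced) ≈ 0.3714, P(conservative) ≈ 0.3673
After 'raise': normaliser = 0.8·0.2612 + 0.65·0.3714 + 0.5·0.3673; P(aggressive) ≈ 0.3296, P(balanced) ≈ 0.3808, P(conservative) ≈ 0.2897
After 'raise': normaliser = 0.8·0.3296 + 0.65·0.3808 + 0.5·0.2897; P(aggressive) ≈ 0.4019, P(balanced) ≈ 0.3773, P(conservative) ≈ 0.2208

0.221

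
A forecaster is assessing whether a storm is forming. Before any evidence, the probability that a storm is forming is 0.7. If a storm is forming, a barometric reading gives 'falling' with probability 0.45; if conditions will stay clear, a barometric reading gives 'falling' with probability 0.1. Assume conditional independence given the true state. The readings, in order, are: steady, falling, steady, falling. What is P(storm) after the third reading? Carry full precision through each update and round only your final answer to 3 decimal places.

0.797

After 'steady': P(storm) = 0.55·0.7000 / (0.55·0.7000 + 0.9·0.3000) ≈ 0.5878
After 'falling': P(storm) = 0.45·0.5878 / (0.45·0.5878 + 0.1·0.4122) ≈ 0.8652
After 'steady': P(storm) = 0.55·0.8652 / (0.55·0.8652 + 0.9·0.1348) ≈ 0.7968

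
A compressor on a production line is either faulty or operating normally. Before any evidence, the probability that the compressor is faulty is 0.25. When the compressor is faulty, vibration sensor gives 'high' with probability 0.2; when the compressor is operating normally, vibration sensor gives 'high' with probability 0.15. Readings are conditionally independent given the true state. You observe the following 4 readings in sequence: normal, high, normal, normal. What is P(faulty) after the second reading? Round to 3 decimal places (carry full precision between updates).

0.295

Apply Bayes' rule sequentially, carrying P(faulty) forward.
After 'normal': P(faulty) = 0.8·0.2500 / (0.8·0.2500 + 0.85·0.7500) ≈ 0.2388
After 'high': P(faulty) = 0.2·0.2388 / (0.2·0.2388 + 0.15·0.7612) ≈ 0.2949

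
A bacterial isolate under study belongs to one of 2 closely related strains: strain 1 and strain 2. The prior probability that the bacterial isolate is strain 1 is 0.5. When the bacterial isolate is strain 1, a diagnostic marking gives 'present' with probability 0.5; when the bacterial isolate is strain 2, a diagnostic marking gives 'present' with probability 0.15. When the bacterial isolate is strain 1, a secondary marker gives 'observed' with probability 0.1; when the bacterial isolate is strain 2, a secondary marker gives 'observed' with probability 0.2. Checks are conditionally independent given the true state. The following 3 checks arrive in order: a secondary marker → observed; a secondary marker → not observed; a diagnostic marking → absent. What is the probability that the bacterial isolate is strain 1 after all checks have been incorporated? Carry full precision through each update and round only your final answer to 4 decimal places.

0.2486

Each posterior becomes the prior for the next update.
After a secondary marker='observed': P(strain 1) = 0.1·0.5000 / (0.1·0.5000 + 0.2·0.5000) ≈ 0.3333
After a secondary marker='not observed': P(strain 1) = 0.9·0.3333 / (0.9·0.3333 + 0.8·0.6667) ≈ 0.3600
After a diagnostic marking='absent': P(strain 1) = 0.5·0.3600 / (0.5·0.3600 + 0.85·0.6400) ≈ 0.2486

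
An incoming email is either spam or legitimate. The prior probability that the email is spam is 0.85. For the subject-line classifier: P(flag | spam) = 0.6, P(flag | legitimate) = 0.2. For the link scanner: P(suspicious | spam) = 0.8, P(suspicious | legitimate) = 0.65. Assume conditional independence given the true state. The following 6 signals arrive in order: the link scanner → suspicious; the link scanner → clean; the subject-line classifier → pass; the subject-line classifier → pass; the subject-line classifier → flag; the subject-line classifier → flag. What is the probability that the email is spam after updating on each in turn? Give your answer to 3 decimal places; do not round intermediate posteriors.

After the link scanner='suspicious': P(spam) = 0.8·0.8500 / (0.8·0.8500 + 0.65·0.1500) ≈ 0.8746
After the link scanner='clean': P(spam) = 0.2·0.8746 / (0.2·0.8746 + 0.35·0.1254) ≈ 0.7994
After the subject-line classifier='pass': P(spam) = 0.4·0.7994 / (0.4·0.7994 + 0.8·0.2006) ≈ 0.6659
After the subject-line classifier='pass': P(spam) = 0.4·0.6659 / (0.4·0.6659 + 0.8·0.3341) ≈ 0.4991
After the subject-line classifier='flag': P(spam) = 0.6·0.4991 / (0.6·0.4991 + 0.2·0.5009) ≈ 0.7493
After the subject-line classifier='flag': P(spam) = 0.6·0.7493 / (0.6·0.7493 + 0.2·0.2507) ≈ 0.8997

0.900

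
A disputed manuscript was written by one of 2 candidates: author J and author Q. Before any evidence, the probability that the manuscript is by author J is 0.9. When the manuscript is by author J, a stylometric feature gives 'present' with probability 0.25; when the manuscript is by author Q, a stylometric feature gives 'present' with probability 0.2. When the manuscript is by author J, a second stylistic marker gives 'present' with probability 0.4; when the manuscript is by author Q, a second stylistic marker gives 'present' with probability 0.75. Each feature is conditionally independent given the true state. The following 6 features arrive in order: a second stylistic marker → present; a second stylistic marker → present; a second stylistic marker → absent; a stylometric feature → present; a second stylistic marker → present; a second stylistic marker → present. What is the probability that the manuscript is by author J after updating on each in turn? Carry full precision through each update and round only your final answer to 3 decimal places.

0.686

After a second stylistic marker='present': P(author J) = 0.4·0.9000 / (0.4·0.9000 + 0.75·0.1000) ≈ 0.8276
After a second stylistic marker='present': P(author J) = 0.4·0.8276 / (0.4·0.8276 + 0.75·0.1724) ≈ 0.7191
After a second stylistic marker='absent': P(author J) = 0.6·0.7191 / (0.6·0.7191 + 0.25·0.2809) ≈ 0.8600
After a stylometric feature='present': P(author J) = 0.25·0.8600 / (0.25·0.8600 + 0.2·0.1400) ≈ 0.8848
After a second stylistic marker='present': P(author J) = 0.4·0.8848 / (0.4·0.8848 + 0.75·0.1152) ≈ 0.8038
After a second stylistic marker='present': P(author J) = 0.4·0.8038 / (0.4·0.8038 + 0.75·0.1962) ≈ 0.6860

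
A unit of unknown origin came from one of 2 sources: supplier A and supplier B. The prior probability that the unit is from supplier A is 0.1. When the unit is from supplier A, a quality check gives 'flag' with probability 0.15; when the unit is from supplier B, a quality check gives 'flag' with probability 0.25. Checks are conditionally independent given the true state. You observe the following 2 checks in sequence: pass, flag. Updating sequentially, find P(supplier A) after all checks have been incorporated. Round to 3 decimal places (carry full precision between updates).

0.070

Each posterior becomes the prior for the next update.
After 'pass': P(supplier A) = 0.85·0.1000 / (0.85·0.1000 + 0.75·0.9000) ≈ 0.1118
After 'flag': P(supplier A) = 0.15·0.1118 / (0.15·0.1118 + 0.25·0.8882) ≈ 0.0702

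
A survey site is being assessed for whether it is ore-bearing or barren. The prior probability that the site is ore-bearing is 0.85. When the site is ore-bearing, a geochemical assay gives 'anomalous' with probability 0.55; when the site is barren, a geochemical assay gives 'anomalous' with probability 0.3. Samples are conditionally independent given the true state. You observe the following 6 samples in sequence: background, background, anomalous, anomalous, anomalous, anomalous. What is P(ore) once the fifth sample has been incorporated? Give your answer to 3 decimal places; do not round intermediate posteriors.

0.935

After 'background': P(ore) = 0.45·0.8500 / (0.45·0.8500 + 0.7·0.1500) ≈ 0.7846
After 'background': P(ore) = 0.45·0.7846 / (0.45·0.7846 + 0.7·0.2154) ≈ 0.7008
After 'anomalous': P(ore) = 0.55·0.7008 / (0.55·0.7008 + 0.3·0.2992) ≈ 0.8111
After 'anomalous': P(ore) = 0.55·0.8111 / (0.55·0.8111 + 0.3·0.1889) ≈ 0.8873
After 'anomalous': P(ore) = 0.55·0.8873 / (0.55·0.8873 + 0.3·0.1127) ≈ 0.9352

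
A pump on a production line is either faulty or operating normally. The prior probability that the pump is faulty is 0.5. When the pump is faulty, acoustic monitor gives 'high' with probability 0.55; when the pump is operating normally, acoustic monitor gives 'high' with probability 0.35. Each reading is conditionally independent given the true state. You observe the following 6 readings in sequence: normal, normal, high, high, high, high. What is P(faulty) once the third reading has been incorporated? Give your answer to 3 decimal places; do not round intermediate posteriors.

0.430

After 'normal': P(faulty) = 0.45·0.5000 / (0.45·0.5000 + 0.65·0.5000) ≈ 0.4091
After 'normal': P(faulty) = 0.45·0.4091 / (0.45·0.4091 + 0.65·0.5909) ≈ 0.3240
After 'high': P(faulty) = 0.55·0.3240 / (0.55·0.3240 + 0.35·0.6760) ≈ 0.4296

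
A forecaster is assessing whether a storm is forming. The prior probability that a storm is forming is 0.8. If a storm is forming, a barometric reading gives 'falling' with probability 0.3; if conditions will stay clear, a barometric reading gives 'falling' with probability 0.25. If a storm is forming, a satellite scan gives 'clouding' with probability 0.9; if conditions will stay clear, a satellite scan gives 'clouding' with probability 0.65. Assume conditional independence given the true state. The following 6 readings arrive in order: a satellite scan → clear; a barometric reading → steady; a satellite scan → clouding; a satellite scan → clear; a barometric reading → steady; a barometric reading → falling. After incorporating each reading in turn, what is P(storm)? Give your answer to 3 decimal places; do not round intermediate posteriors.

0.321

After a satellite scan='clear': P(storm) = 0.1·0.8000 / (0.1·0.8000 + 0.35·0.2000) ≈ 0.5333
After a barometric reading='steady': P(storm) = 0.7·0.5333 / (0.7·0.5333 + 0.75·0.4667) ≈ 0.5161
After a satellite scan='clouding': P(storm) = 0.9·0.5161 / (0.9·0.5161 + 0.65·0.4839) ≈ 0.5963
After a satellite scan='clear': P(storm) = 0.1·0.5963 / (0.1·0.5963 + 0.35·0.4037) ≈ 0.2968
After a barometric reading='steady': P(storm) = 0.7·0.2968 / (0.7·0.2968 + 0.75·0.7032) ≈ 0.2826
After a barometric reading='falling': P(storm) = 0.3·0.2826 / (0.3·0.2826 + 0.25·0.7174) ≈ 0.3209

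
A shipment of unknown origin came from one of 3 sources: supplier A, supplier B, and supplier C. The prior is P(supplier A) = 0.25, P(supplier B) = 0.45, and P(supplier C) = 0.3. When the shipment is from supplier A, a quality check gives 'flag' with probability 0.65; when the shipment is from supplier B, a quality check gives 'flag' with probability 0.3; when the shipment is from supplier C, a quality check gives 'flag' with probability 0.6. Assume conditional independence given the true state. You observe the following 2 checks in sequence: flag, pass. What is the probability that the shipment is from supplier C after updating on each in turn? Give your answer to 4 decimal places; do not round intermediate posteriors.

0.3223

Each posterior becomes the prior for the next update.
After 'flag': normaliser = 0.65·0.2500 + 0.3·0.4500 + 0.6·0.3000; P(supplier A) ≈ 0.3403, P(supplier B) ≈ 0.2827, P(supplier C) ≈ 0.3770
After 'pass': normaliser = 0.35·0.3403 + 0.7·0.2827 + 0.4·0.3770; P(supplier A) ≈ 0.2546, P(supplier B) ≈ 0.4231, P(supplier C) ≈ 0.3223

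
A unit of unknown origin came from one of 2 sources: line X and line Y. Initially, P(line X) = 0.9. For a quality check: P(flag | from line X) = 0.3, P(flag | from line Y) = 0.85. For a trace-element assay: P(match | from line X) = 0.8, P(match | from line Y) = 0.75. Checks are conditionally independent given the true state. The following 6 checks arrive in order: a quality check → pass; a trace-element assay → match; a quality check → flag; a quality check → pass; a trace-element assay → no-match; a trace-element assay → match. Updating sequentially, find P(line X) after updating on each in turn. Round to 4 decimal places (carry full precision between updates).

0.9844

After a quality check='pass': P(line X) = 0.7·0.9000 / (0.7·0.9000 + 0.15·0.1000) ≈ 0.9767
After a trace-element assay='match': P(line X) = 0.8·0.9767 / (0.8·0.9767 + 0.75·0.0233) ≈ 0.9782
After a quality check='flag': P(line X) = 0.3·0.9782 / (0.3·0.9782 + 0.85·0.0218) ≈ 0.9405
After a quality check='pass': P(line X) = 0.7·0.9405 / (0.7·0.9405 + 0.15·0.0595) ≈ 0.9866
After a trace-element assay='no-match': P(line X) = 0.2·0.9866 / (0.2·0.9866 + 0.25·0.0134) ≈ 0.9833
After a trace-element assay='match': P(line X) = 0.8·0.9833 / (0.8·0.9833 + 0.75·0.0167) ≈ 0.9844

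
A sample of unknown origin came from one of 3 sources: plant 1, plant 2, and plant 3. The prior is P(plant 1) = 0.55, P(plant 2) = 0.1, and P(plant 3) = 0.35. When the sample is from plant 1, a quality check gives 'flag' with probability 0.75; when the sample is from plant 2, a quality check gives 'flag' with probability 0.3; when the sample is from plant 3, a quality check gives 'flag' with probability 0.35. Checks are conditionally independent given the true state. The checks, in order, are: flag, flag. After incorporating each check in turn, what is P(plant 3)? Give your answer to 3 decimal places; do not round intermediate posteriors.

0.119

After 'flag': normaliser = 0.75·0.5500 + 0.3·0.1000 + 0.35·0.3500; P(plant 1) ≈ 0.7301, P(plant 2) ≈ 0.0531, P(plant 3) ≈ 0.2168
After 'flag': normaliser = 0.75·0.7301 + 0.3·0.0531 + 0.35·0.2168; P(plant 1) ≈ 0.8564, P(plant 2) ≈ 0.0249, P(plant 3) ≈ 0.1187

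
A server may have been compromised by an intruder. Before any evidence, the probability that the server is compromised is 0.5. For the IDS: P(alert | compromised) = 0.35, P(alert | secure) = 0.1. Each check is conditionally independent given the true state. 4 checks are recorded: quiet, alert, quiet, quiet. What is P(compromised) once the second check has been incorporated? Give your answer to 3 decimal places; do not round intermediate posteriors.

After 'quiet': P(compromised) = 0.65·0.5000 / (0.65·0.5000 + 0.9·0.5000) ≈ 0.4194
After 'alert': P(compromised) = 0.35·0.4194 / (0.35·0.4194 + 0.1·0.5806) ≈ 0.7165

0.717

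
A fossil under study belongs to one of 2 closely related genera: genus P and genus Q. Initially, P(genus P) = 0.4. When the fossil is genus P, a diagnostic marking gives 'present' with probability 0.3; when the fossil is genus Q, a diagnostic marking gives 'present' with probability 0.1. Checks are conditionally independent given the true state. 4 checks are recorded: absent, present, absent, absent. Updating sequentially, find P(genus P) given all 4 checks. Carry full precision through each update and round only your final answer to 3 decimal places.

Each posterior becomes the prior for the next update.
After 'absent': P(genus P) = 0.7·0.4000 / (0.7·0.4000 + 0.9·0.6000) ≈ 0.3415
After 'present': P(genus P) = 0.3·0.3415 / (0.3·0.3415 + 0.1·0.6585) ≈ 0.6087
After 'absent': P(genus P) = 0.7·0.6087 / (0.7·0.6087 + 0.9·0.3913) ≈ 0.5475
After 'absent': P(genus P) = 0.7·0.5475 / (0.7·0.5475 + 0.9·0.4525) ≈ 0.4848

0.485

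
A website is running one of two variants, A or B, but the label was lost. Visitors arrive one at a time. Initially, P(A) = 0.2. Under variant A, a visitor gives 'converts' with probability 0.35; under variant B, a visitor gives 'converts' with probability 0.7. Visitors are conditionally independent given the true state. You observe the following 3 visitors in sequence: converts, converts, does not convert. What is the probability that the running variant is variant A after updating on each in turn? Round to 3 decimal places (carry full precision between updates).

0.119

After 'converts': P(A) = 0.35·0.2000 / (0.35·0.2000 + 0.7·0.8000) ≈ 0.1111
After 'converts': P(A) = 0.35·0.1111 / (0.35·0.1111 + 0.7·0.8889) ≈ 0.0588
After 'does not convert': P(A) = 0.65·0.0588 / (0.65·0.0588 + 0.3·0.9412) ≈ 0.1193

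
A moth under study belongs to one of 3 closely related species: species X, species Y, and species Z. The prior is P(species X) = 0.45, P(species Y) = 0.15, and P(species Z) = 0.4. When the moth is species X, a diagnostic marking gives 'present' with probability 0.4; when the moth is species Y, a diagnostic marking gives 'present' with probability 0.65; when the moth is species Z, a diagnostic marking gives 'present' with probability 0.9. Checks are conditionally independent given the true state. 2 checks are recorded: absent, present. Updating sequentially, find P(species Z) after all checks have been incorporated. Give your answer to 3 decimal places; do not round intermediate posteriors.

After 'absent': normaliser = 0.6·0.4500 + 0.35·0.1500 + 0.1·0.4000; P(species X) ≈ 0.7448, P(species Y) ≈ 0.1448, P(species Z) ≈ 0.1103
After 'present': normaliser = 0.4·0.7448 + 0.65·0.1448 + 0.9·0.1103; P(species X) ≈ 0.6063, P(species Y) ≈ 0.1916, P(species Z) ≈ 0.2021

0.202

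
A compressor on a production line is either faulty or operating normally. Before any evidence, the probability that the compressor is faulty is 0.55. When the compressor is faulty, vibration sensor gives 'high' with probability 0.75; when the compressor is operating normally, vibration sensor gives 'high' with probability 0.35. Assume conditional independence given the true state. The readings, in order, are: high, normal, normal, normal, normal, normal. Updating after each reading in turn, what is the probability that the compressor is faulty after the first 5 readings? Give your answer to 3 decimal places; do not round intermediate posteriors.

After 'high': P(faulty) = 0.75·0.5500 / (0.75·0.5500 + 0.35·0.4500) ≈ 0.7237
After 'normal': P(faulty) = 0.25·0.7237 / (0.25·0.7237 + 0.65·0.2763) ≈ 0.5018
After 'normal': P(faulty) = 0.25·0.5018 / (0.25·0.5018 + 0.65·0.4982) ≈ 0.2792
After 'normal': P(faulty) = 0.25·0.2792 / (0.25·0.2792 + 0.65·0.7208) ≈ 0.1297
After 'normal': P(faulty) = 0.25·0.1297 / (0.25·0.1297 + 0.65·0.8703) ≈ 0.0542

0.054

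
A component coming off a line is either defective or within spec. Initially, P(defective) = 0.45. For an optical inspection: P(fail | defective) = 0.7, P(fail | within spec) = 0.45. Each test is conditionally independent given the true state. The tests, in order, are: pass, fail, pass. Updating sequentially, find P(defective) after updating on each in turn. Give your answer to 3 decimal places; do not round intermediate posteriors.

0.275

After 'pass': P(defective) = 0.3·0.4500 / (0.3·0.4500 + 0.55·0.5500) ≈ 0.3086
After 'fail': P(defective) = 0.7·0.3086 / (0.7·0.3086 + 0.45·0.6914) ≈ 0.4098
After 'pass': P(defective) = 0.3·0.4098 / (0.3·0.4098 + 0.55·0.5902) ≈ 0.2747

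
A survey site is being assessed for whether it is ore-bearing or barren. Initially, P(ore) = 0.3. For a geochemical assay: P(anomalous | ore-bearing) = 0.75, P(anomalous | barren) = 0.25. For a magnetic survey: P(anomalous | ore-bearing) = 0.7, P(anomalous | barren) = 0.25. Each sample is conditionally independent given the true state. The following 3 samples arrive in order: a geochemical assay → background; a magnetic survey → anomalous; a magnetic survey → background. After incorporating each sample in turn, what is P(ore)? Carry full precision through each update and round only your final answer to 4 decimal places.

0.1379

After a geochemical assay='background': P(ore) = 0.25·0.3000 / (0.25·0.3000 + 0.75·0.7000) ≈ 0.1250
After a magnetic survey='anomalous': P(ore) = 0.7·0.1250 / (0.7·0.1250 + 0.25·0.8750) ≈ 0.2857
After a magnetic survey='background': P(ore) = 0.3·0.2857 / (0.3·0.2857 + 0.75·0.7143) ≈ 0.1379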